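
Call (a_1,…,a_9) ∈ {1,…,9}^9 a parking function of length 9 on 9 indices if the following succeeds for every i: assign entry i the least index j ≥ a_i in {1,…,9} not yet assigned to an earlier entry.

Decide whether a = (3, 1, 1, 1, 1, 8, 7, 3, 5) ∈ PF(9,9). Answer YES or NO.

YES

Rearranged: b = (1, 1, 1, 1, 3, 3, 5, 7, 8).
  b_1=1 ≤ 1
  b_2=1 ≤ 2
  b_3=1 ≤ 3
  b_4=1 ≤ 4
  b_5=3 ≤ 5
  b_6=3 ≤ 6
  b_7=5 ≤ 7
  b_8=7 ≤ 8
  b_9=8 ≤ 9
All bounds hold ⇒ YES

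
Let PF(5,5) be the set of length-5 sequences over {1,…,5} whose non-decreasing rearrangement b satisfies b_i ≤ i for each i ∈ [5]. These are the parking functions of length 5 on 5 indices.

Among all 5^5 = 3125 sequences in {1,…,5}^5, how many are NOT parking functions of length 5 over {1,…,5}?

1829

|PF(5,5)| = (5+1−5)·(5+1)^{5−1} = 1 · 1296 = 1296 (Konheim–Weiss)
One tuple (2,3,4,3,2) → sorted (2,2,3,3,4): b_1=2>1, not a PF.
Total 3125; non-PF = 3125−1296 = 1829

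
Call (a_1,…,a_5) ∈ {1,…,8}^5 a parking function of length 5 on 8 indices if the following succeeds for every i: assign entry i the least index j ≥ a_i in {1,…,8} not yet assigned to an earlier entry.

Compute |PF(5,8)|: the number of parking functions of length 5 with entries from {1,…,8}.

Count = 4·9^4 = 4·6561 = 26244
E.g. (8,6,2,4,7) → sorted (2,4,6,7,8): b_i ≤ 3+i ∀i, a PF.

26244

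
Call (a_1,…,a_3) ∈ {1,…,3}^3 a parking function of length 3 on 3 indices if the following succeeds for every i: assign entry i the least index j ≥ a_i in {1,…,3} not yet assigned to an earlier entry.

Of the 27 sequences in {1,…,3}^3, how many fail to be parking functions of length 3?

#PF = (3−3+1)·(3+1)^(3−1) = 1×16 = 16 (Konheim–Weiss)
Example (3,3,3) → sorted (3,3,3): b_1=3>1, not a PF.
3^3 − 16 = 27 − 16 = 11

11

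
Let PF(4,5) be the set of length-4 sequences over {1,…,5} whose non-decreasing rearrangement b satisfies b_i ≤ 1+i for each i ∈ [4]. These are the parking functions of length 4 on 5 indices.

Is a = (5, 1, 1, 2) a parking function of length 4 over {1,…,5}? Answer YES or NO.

YES

Rearranged: b = (1, 1, 2, 5).
  b_1=1 ≤ 2
  b_2=1 ≤ 3
  b_3=2 ≤ 4
  b_4=5 ≤ 5
All bounds hold ⇒ YES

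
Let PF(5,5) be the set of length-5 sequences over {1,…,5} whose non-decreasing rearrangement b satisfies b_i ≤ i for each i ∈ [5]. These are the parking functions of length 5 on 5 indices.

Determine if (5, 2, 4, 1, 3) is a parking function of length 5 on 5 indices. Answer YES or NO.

Order a: b = (1, 2, 3, 4, 5).
  b_1=1 ≤ 1
  b_2=2 ≤ 2
  b_3=3 ≤ 3
  b_4=4 ≤ 4
  b_5=5 ≤ 5
All bounds hold ⇒ YES

YES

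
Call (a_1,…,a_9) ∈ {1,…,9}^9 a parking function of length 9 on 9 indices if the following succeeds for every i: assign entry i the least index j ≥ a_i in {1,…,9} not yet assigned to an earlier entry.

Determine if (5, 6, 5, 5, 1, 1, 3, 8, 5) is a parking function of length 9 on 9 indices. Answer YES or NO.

NO

Rearranged: b = (1, 1, 3, 5, 5, 5, 5, 6, 8).
  b_1=1 ≤ 1
  b_2=1 ≤ 2
  b_3=3 ≤ 3
  b_4=5 > 4
  fails at i=4 ⇒ NO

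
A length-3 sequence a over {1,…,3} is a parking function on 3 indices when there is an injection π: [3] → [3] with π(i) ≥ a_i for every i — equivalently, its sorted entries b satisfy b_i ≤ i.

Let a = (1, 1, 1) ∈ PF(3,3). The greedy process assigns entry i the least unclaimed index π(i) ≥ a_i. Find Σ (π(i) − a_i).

Σπ = 3·4/2 = 6 (π permutes [3]); Σa = 1+1+1 = 3; disp = 6−3 = 3.

3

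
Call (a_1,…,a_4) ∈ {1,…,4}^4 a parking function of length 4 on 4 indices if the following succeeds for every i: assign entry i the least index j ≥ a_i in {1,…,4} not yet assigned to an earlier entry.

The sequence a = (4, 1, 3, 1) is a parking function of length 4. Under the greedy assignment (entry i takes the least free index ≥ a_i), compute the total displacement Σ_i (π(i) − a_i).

Σπ = 10 ({1..4} each once); Σa = 4+1+3+1 = 9; disp = 10−9 = 1.

1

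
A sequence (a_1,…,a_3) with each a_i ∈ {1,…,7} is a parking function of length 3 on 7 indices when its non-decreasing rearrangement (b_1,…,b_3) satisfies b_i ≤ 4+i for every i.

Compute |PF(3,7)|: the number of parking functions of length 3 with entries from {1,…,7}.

320

|PF| = (7−3+1)·(7+1)^(3−1) = 5 · 64 = 320 (Konheim–Weiss)
Example (6,6,3) → sorted (3,6,6): b_i ≤ 4+i ∀i, a PF.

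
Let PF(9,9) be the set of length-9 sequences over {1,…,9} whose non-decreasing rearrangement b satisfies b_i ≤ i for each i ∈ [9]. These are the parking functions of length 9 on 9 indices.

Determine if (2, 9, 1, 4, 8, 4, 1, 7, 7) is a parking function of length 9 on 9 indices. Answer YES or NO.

NO

Sorted: b = (1, 1, 2, 4, 4, 7, 7, 8, 9).
  b_1=1 ≤ 1
  b_2=1 ≤ 2
  b_3=2 ≤ 3
  b_4=4 ≤ 4
  b_5=4 ≤ 5
  b_6=7 > 6
  fails at i=6 ⇒ NO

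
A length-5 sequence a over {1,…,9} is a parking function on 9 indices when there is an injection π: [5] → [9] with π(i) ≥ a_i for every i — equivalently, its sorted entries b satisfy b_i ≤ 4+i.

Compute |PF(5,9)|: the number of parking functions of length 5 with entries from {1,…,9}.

#PF = (10−5)·10^(5−1) = 5×10000 = 50000 (Konheim–Weiss)
E.g. (4,1,3,2,7) → sorted (1,2,3,4,7): b_i ≤ 4+i ∀i, a PF.

50000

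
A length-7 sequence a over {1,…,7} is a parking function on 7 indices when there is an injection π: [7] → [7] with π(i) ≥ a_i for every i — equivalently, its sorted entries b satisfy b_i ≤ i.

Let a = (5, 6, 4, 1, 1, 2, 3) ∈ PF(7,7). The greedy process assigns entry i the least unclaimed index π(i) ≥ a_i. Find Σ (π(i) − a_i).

Σπ(i) = 1+…+7 = 28; Σa = 5+6+4+1+1+2+3 = 22; disp = 28−22 = 6.

6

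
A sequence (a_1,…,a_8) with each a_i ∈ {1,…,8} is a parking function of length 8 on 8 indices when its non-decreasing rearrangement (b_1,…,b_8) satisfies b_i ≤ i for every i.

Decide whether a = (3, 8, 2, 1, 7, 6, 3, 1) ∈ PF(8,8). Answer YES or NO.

YES

Order a: b = (1, 1, 2, 3, 3, 6, 7, 8).
  b_1=1 ≤ 1
  b_2=1 ≤ 2
  b_3=2 ≤ 3
  b_4=3 ≤ 4
  b_5=3 ≤ 5
  b_6=6 ≤ 6
  b_7=7 ≤ 7
  b_8=8 ≤ 8
All bounds hold ⇒ YES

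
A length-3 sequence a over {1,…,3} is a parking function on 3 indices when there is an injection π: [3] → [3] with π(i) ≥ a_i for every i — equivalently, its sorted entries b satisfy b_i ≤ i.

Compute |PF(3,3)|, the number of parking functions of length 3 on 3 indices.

16

#PF = (3−3+1)·(3+1)^(3−1) = 1 · 16 = 16 [KW]
Example (1,1,3) → sorted (1,1,3): b_i ≤ i ∀i, a PF.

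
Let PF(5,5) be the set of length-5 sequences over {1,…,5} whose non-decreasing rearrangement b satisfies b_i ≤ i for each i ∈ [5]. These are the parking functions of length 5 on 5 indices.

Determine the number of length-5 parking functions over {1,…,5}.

1296

Count = 1·6^4 = 1·1296 = 1296 [KW]
Example (3,1,4,4,1) → sorted (1,1,3,4,4): b_i ≤ i ∀i, a PF.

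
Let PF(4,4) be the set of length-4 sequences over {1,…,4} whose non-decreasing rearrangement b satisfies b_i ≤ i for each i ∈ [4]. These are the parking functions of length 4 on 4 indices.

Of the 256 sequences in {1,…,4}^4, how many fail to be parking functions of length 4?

|PF(4,4)| = (5−4)·5^(4−1) = 1·125 = 125 [KW]
Example (4,2,4,4) → sorted (2,4,4,4): b_1=2>1, not a PF.
4^4 − 125 = 256 − 125 = 131

131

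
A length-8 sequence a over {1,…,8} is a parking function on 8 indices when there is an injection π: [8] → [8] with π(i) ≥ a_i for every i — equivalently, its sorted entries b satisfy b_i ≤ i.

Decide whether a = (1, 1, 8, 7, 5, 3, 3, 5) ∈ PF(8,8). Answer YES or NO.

YES

Order a: b = (1, 1, 3, 3, 5, 5, 7, 8).
  b_1=1 ≤ 1
  b_2=1 ≤ 2
  b_3=3 ≤ 3
  b_4=3 ≤ 4
  b_5=5 ≤ 5
  b_6=5 ≤ 6
  b_7=7 ≤ 7
  b_8=8 ≤ 8
All bounds hold ⇒ YES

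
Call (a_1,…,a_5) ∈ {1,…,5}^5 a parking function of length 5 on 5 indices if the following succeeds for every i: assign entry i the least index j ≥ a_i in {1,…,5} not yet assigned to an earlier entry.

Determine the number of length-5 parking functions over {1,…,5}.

1296

|PF(5,5)| = (6−5)·6^(5−1) = 1·1296 = 1296 [KW]
One tuple (1,4,5,2,2) → sorted (1,2,2,4,5): b_i ≤ i ∀i, a PF.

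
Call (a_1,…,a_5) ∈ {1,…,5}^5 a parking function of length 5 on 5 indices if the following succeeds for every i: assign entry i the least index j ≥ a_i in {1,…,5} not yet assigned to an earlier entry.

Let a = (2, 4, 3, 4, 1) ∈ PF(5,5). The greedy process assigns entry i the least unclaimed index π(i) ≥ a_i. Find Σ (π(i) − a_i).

Σπ = 15 ({1..5} each once); Σa = 2+4+3+4+1 = 14; disp = 15−14 = 1.

1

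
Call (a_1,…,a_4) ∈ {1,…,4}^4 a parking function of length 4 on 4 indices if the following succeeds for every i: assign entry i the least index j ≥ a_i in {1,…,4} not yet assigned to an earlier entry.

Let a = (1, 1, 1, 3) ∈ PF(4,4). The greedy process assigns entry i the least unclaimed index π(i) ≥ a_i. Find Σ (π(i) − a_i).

Σπ(i) = 1+…+4 = 10; Σa = 1+1+1+3 = 6; disp = 10−6 = 4.

4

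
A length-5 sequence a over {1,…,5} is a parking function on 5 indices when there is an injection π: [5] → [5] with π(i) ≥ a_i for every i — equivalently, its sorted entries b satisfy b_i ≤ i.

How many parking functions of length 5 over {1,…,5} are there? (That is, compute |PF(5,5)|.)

1296

|PF| = (5+1−5)·(5+1)^{5−1} = 1×1296 = 1296 (Konheim–Weiss)
E.g. (1,2,4,2,1) → sorted (1,1,2,2,4): b_i ≤ i ∀i, a PF.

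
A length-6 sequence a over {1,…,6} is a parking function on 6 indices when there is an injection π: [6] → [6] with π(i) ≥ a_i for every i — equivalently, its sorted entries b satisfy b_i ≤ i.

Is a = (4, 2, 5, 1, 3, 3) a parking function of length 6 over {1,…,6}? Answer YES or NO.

YES

Rearranged: b = (1, 2, 3, 3, 4, 5).
  b_1=1 ≤ 1
  b_2=2 ≤ 2
  b_3=3 ≤ 3
  b_4=3 ≤ 4
  b_5=4 ≤ 5
  b_6=5 ≤ 6
All bounds hold ⇒ YES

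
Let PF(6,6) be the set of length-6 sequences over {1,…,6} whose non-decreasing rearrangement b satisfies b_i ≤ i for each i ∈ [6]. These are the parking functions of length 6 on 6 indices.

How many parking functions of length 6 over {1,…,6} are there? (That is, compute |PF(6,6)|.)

16807

Count = (6+1−6)·(6+1)^{6−1} = 1 · 16807 = 16807
One tuple (2,3,3,1,3,5) → sorted (1,2,3,3,3,5): b_i ≤ i ∀i, a PF.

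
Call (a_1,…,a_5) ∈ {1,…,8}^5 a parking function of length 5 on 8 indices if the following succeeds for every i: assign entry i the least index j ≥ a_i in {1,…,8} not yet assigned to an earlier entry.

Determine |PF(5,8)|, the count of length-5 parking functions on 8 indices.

|PF| = (8+1−5)·(8+1)^{5−1} = 4·6561 = 26244
E.g. (2,7,3,4,2) → sorted (2,2,3,4,7): b_i ≤ 3+i ∀i, a PF.

26244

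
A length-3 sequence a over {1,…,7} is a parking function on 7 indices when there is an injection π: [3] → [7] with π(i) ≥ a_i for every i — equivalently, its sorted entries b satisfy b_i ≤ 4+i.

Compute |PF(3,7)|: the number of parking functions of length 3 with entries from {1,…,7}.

320

|PF| = 5·8^2 = 5·64 = 320 (Konheim–Weiss)
E.g. (3,2,3) → sorted (2,3,3): b_i ≤ 4+i ∀i, a PF.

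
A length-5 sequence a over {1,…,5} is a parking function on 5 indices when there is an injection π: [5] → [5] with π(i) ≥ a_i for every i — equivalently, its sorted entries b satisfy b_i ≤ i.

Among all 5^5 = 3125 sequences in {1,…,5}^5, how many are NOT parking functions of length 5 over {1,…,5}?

#PF = (5+1−5)·(5+1)^{5−1} = 1·1296 = 1296
Example (3,4,5,5,5) → sorted (3,4,5,5,5): b_1=3>1, not a PF.
Total 3125; non-PF = 3125−1296 = 1829

1829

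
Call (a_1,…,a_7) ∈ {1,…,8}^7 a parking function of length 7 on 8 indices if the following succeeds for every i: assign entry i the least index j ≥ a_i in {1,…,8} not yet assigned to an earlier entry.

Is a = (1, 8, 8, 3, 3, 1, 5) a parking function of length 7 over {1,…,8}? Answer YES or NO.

NO

Sorted: b = (1, 1, 3, 3, 5, 8, 8).
  b_1=1 ≤ 2
  b_2=1 ≤ 3
  b_3=3 ≤ 4
  b_4=3 ≤ 5
  b_5=5 ≤ 6
  b_6=8 > 7
  fails at i=6 ⇒ NO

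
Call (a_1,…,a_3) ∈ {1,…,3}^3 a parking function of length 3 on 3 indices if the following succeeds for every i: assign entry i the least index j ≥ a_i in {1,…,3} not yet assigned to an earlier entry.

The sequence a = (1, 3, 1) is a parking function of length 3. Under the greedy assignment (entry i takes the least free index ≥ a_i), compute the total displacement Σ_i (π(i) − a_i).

1

Σπ(i) = 1+…+3 = 6; Σa = 1+3+1 = 5; disp = 6−5 = 1.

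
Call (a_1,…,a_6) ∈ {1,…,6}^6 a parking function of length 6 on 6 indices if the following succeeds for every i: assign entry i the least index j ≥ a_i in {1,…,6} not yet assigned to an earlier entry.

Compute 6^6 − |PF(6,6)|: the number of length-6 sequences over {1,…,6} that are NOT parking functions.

29849

Count = (7−6)·7^(6−1) = 1 · 16807 = 16807 [KW]
Check (5,2,6,4,3,6) → sorted (2,3,4,5,6,6): b_1=2>1, not a PF.
So 46656 − 16807 = 29849 fail.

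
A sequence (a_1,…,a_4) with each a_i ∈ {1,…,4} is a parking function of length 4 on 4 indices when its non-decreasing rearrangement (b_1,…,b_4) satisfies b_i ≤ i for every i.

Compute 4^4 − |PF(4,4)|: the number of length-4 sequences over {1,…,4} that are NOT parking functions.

131

|PF(4,4)| = 1·5^3 = 1·125 = 125 [KW]
E.g. (3,4,3,4) → sorted (3,3,4,4): b_1=3>1, not a PF.
4^4 − 125 = 256 − 125 = 131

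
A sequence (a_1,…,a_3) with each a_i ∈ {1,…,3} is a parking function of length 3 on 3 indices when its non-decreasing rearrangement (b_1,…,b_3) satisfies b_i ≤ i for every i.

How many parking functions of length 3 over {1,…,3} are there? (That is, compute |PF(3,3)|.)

16

|PF| = 1·4^2 = 1 · 16 = 16
Check (2,1,3) → sorted (1,2,3): b_i ≤ i ∀i, a PF.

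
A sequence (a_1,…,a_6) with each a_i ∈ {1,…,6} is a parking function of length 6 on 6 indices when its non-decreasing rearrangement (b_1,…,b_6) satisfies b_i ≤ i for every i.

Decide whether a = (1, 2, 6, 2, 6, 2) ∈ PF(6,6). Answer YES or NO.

NO

Sorted: b = (1, 2, 2, 2, 6, 6).
  b_1=1 ≤ 1
  b_2=2 ≤ 2
  b_3=2 ≤ 3
  b_4=2 ≤ 4
  b_5=6 > 5
  fails at i=5 ⇒ NO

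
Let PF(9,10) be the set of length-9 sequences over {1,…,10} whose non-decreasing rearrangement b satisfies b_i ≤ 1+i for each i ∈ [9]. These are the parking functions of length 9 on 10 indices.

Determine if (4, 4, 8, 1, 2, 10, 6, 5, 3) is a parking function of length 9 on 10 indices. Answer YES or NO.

Order a: b = (1, 2, 3, 4, 4, 5, 6, 8, 10).
  b_1=1 ≤ 2
  b_2=2 ≤ 3
  b_3=3 ≤ 4
  b_4=4 ≤ 5
  b_5=4 ≤ 6
  b_6=5 ≤ 7
  b_7=6 ≤ 8
  b_8=8 ≤ 9
  b_9=10 ≤ 10
All bounds hold ⇒ YES

YES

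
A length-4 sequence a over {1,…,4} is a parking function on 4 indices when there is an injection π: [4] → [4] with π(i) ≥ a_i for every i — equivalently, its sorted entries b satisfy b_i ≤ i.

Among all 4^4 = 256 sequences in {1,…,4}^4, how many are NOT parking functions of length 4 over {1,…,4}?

Count = (4+1−4)·(4+1)^{4−1} = 1 · 125 = 125 [KW]
E.g. (3,4,4,3) → sorted (3,3,4,4): b_1=3>1, not a PF.
4^4 − 125 = 256 − 125 = 131

131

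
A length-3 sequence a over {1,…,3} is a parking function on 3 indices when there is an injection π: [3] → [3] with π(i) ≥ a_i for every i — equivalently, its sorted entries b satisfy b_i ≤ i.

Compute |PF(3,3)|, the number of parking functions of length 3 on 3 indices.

Count = (3−3+1)·(3+1)^(3−1) = 1 · 16 = 16 (Pollak)
One tuple (2,1,2) → sorted (1,2,2): b_i ≤ i ∀i, a PF.

16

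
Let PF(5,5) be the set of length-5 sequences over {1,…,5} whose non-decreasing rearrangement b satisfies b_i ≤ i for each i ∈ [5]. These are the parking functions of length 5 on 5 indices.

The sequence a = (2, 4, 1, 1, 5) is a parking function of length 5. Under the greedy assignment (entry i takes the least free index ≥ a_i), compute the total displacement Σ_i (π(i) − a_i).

2

Σπ(i) = 1+…+5 = 15; Σa = 2+4+1+1+5 = 13; disp = 15−13 = 2.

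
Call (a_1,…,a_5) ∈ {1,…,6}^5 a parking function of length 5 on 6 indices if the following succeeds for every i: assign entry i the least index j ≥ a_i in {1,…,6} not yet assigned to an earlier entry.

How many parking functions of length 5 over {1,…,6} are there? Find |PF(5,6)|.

|PF| = (6+1−5)·(6+1)^{5−1} = 2 · 2401 = 4802 [KW]
Example (3,6,1,4,1) → sorted (1,1,3,4,6): b_i ≤ 1+i ∀i, a PF.

4802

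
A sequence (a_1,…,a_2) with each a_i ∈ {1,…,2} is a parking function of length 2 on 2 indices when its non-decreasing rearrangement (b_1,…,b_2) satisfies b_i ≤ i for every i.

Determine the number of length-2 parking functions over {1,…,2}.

Count = 1·3^1 = 1 · 3 = 3 (Konheim–Weiss)
Check (2,1) → sorted (1,2): b_i ≤ i ∀i, a PF.

3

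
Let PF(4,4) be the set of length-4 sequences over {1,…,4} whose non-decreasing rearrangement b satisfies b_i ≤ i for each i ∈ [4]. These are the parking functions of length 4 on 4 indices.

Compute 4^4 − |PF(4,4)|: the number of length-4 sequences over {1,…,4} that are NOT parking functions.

|PF| = (4−4+1)·(4+1)^(4−1) = 1×125 = 125
One tuple (2,4,3,3) → sorted (2,3,3,4): b_1=2>1, not a PF.
Total 256; non-PF = 256−125 = 131

131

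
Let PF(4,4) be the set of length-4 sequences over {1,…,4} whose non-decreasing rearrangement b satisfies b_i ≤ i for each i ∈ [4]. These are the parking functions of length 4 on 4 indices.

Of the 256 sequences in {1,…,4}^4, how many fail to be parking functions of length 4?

|PF(4,4)| = 1·5^3 = 1·125 = 125 (Konheim–Weiss)
Example (4,4,1,4) → sorted (1,4,4,4): b_2=4>2, not a PF.
4^4 − 125 = 256 − 125 = 131

131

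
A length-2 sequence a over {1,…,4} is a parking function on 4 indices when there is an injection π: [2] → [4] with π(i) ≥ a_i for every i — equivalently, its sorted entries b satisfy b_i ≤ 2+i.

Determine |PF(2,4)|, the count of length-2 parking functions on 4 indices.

|PF| = 3·5^1 = 3×5 = 15 (Pollak)
Check (2,3) → sorted (2,3): b_i ≤ 2+i ∀i, a PF.

15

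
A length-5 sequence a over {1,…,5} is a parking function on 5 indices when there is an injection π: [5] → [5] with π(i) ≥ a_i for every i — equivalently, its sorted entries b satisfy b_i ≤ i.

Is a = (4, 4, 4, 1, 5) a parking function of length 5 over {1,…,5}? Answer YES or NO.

Sorted: b = (1, 4, 4, 4, 5).
  b_1=1 ≤ 1
  b_2=4 > 2
  fails at i=2 ⇒ NO

NO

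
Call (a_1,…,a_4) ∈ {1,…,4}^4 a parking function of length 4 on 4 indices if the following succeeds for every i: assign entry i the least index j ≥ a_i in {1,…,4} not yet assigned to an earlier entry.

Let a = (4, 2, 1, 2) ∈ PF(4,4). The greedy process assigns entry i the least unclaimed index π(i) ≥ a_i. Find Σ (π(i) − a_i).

1

Σπ = 4·5/2 = 10 (π permutes [4]); Σa = 4+2+1+2 = 9; disp = 10−9 = 1.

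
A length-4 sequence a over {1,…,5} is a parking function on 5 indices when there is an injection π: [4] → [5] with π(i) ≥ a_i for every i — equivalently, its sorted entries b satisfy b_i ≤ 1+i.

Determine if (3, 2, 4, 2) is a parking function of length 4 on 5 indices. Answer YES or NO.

Sorted: b = (2, 2, 3, 4).
  b_1=2 ≤ 2
  b_2=2 ≤ 3
  b_3=3 ≤ 4
  b_4=4 ≤ 5
All bounds hold ⇒ YES

YES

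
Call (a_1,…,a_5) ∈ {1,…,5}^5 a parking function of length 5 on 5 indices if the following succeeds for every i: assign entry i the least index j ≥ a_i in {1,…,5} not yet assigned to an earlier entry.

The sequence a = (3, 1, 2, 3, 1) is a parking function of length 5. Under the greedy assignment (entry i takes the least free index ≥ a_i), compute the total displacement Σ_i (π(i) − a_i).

Σπ = 15 ({1..5} each once); Σa = 3+1+2+3+1 = 10; disp = 15−10 = 5.

5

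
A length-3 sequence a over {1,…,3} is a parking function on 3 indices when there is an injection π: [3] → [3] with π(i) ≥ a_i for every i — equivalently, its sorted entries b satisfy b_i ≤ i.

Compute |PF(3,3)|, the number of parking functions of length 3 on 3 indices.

16

|PF| = (3−3+1)·(3+1)^(3−1) = 1×16 = 16 [KW]
E.g. (1,3,2) → sorted (1,2,3): b_i ≤ i ∀i, a PF.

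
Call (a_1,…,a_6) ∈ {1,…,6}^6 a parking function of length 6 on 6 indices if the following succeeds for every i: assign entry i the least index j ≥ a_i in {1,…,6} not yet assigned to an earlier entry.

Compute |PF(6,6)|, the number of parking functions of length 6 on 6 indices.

Count = (6+1−6)·(6+1)^{6−1} = 1×16807 = 16807
Example (5,1,5,3,1,4) → sorted (1,1,3,4,5,5): b_i ≤ i ∀i, a PF.

16807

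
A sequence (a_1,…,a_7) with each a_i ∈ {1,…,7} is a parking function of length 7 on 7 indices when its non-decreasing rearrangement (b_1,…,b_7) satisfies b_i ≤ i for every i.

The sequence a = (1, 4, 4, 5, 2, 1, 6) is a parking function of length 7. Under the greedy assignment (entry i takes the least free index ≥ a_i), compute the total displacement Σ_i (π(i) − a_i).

Σπ = 28 ({1..7} each once); Σa = 1+4+4+5+2+1+6 = 23; disp = 28−23 = 5.

5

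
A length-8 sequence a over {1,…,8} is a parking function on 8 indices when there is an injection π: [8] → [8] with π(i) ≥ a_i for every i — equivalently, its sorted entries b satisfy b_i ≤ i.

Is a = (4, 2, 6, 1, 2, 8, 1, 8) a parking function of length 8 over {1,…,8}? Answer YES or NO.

Sorted: b = (1, 1, 2, 2, 4, 6, 8, 8).
  b_1=1 ≤ 1
  b_2=1 ≤ 2
  b_3=2 ≤ 3
  b_4=2 ≤ 4
  b_5=4 ≤ 5
  b_6=6 ≤ 6
  b_7=8 > 7
  fails at i=7 ⇒ NO

NO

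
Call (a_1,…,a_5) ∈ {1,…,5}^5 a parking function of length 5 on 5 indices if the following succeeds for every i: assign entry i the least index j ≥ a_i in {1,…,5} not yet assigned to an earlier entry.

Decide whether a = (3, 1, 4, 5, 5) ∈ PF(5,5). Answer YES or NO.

NO

Order a: b = (1, 3, 4, 5, 5).
  b_1=1 ≤ 1
  b_2=3 > 2
  fails at i=2 ⇒ NO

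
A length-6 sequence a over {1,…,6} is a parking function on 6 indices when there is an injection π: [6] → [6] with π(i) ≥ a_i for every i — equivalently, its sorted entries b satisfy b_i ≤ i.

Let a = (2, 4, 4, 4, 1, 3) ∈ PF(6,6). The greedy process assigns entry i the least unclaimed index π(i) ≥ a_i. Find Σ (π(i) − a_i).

3

Σπ = 6·7/2 = 21 (π permutes [6]); Σa = 2+4+4+4+1+3 = 18; disp = 21−18 = 3.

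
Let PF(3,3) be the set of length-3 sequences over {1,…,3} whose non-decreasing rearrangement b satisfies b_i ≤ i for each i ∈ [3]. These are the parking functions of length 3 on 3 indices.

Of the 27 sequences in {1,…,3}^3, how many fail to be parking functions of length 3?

Count = (3+1−3)·(3+1)^{3−1} = 1×16 = 16 (Konheim–Weiss)
Example (2,3,3) → sorted (2,3,3): b_1=2>1, not a PF.
Total 27; non-PF = 27−16 = 11

11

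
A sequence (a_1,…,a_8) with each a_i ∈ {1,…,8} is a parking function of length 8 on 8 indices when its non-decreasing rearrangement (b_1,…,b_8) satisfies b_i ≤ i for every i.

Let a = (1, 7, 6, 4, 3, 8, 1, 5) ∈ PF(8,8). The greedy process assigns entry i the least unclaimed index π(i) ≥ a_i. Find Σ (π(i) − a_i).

Σπ = 8·9/2 = 36 (π permutes [8]); Σa = 1+7+6+4+3+8+1+5 = 35; disp = 36−35 = 1.

1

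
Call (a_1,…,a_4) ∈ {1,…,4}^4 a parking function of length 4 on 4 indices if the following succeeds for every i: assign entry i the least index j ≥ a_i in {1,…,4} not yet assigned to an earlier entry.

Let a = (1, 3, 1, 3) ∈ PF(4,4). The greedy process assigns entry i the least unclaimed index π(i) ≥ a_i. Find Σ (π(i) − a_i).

2

Σπ = 10 ({1..4} each once); Σa = 1+3+1+3 = 8; disp = 10−8 = 2.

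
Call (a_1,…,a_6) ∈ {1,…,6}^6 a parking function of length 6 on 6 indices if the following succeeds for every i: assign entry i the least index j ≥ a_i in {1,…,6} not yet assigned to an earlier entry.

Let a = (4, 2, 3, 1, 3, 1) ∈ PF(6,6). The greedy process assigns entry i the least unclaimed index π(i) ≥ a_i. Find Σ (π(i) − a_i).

7

Σπ(i) = 1+…+6 = 21; Σa = 4+2+3+1+3+1 = 14; disp = 21−14 = 7.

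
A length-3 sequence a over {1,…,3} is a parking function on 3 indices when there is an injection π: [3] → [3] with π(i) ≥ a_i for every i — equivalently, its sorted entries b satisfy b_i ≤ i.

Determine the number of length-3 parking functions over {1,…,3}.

16

|PF| = 1·4^2 = 1×16 = 16 (Konheim–Weiss)
E.g. (1,3,1) → sorted (1,1,3): b_i ≤ i ∀i, a PF.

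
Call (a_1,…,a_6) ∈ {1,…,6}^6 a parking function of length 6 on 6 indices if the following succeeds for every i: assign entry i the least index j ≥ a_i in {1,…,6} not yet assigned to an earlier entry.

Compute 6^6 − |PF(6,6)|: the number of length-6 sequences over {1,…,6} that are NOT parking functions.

29849

|PF| = (6+1−6)·(6+1)^{6−1} = 1×16807 = 16807 (Pollak)
One tuple (6,5,5,3,6,1) → sorted (1,3,5,5,6,6): b_2=3>2, not a PF.
Total 46656; non-PF = 46656−16807 = 29849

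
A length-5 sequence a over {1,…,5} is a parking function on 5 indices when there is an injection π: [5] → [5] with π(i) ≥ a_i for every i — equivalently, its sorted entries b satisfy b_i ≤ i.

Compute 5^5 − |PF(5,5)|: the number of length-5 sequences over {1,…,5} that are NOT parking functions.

#PF = (6−5)·6^(5−1) = 1·1296 = 1296 (Konheim–Weiss)
One tuple (4,3,4,5,3) → sorted (3,3,4,4,5): b_1=3>1, not a PF.
5^5 − 1296 = 3125 − 1296 = 1829

1829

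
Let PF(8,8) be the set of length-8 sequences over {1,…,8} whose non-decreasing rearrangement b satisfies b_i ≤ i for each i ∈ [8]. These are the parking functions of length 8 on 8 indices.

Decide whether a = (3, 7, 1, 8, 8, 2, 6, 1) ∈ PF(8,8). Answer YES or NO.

Rearranged: b = (1, 1, 2, 3, 6, 7, 8, 8).
  b_1=1 ≤ 1
  b_2=1 ≤ 2
  b_3=2 ≤ 3
  b_4=3 ≤ 4
  b_5=6 > 5
  fails at i=5 ⇒ NO

NO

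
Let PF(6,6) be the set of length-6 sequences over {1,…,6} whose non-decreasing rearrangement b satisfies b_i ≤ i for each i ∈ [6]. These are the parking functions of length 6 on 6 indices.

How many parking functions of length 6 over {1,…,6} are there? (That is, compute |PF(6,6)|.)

16807

Count = (7−6)·7^(6−1) = 1·16807 = 16807 (Konheim–Weiss)
Example (4,2,6,1,1,5) → sorted (1,1,2,4,5,6): b_i ≤ i ∀i, a PF.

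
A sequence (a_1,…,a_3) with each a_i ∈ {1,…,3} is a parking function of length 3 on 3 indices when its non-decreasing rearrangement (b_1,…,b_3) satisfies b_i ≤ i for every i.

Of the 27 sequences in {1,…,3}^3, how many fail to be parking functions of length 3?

11

Count = (3−3+1)·(3+1)^(3−1) = 1×16 = 16 (Konheim–Weiss)
E.g. (3,2,3) → sorted (2,3,3): b_1=2>1, not a PF.
So 27 − 16 = 11 fail.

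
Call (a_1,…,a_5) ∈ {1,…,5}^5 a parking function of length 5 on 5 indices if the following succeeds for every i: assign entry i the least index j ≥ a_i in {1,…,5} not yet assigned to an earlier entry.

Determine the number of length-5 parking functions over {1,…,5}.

|PF(5,5)| = 1·6^4 = 1 · 1296 = 1296 (Konheim–Weiss)
One tuple (3,2,1,4,1) → sorted (1,1,2,3,4): b_i ≤ i ∀i, a PF.

1296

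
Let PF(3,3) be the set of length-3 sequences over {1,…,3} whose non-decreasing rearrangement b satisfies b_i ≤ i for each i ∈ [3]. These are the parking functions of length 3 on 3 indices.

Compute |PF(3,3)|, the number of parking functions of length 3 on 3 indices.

16

|PF| = (4−3)·4^(3−1) = 1·16 = 16 [KW]
One tuple (3,2,1) → sorted (1,2,3): b_i ≤ i ∀i, a PF.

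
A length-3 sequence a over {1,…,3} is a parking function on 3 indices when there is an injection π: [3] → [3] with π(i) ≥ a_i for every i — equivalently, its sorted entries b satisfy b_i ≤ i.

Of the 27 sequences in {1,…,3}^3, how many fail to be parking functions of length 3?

11

#PF = 1·4^2 = 1 · 16 = 16 (Konheim–Weiss)
E.g. (2,3,3) → sorted (2,3,3): b_1=2>1, not a PF.
3^3 − 16 = 27 − 16 = 11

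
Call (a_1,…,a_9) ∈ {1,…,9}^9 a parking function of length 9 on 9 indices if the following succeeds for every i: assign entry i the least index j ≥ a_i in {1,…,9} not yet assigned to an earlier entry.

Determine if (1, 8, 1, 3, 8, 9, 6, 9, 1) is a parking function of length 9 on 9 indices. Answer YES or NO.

Rearranged: b = (1, 1, 1, 3, 6, 8, 8, 9, 9).
  b_1=1 ≤ 1
  b_2=1 ≤ 2
  b_3=1 ≤ 3
  b_4=3 ≤ 4
  b_5=6 > 5
  fails at i=5 ⇒ NO

NO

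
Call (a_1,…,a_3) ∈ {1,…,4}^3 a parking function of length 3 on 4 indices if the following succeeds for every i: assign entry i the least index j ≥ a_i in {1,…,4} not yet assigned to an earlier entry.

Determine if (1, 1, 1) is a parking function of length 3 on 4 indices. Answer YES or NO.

Sorted: b = (1, 1, 1).
  b_1=1 ≤ 2
  b_2=1 ≤ 3
  b_3=1 ≤ 4
All bounds hold ⇒ YES

YES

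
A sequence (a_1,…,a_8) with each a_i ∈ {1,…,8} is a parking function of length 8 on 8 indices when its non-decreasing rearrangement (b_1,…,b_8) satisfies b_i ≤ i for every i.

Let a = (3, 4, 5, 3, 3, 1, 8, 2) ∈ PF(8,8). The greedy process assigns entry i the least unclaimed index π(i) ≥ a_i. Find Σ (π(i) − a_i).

Σπ = 36 ({1..8} each once); Σa = 3+4+5+3+3+1+8+2 = 29; disp = 36−29 = 7.

7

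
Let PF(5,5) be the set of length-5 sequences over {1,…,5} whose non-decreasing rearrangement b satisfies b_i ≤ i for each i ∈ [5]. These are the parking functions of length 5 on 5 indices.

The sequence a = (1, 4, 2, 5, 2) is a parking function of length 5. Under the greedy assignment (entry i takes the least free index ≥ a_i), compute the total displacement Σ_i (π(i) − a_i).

1

Σπ = 5·6/2 = 15 (π permutes [5]); Σa = 1+4+2+5+2 = 14; disp = 15−14 = 1.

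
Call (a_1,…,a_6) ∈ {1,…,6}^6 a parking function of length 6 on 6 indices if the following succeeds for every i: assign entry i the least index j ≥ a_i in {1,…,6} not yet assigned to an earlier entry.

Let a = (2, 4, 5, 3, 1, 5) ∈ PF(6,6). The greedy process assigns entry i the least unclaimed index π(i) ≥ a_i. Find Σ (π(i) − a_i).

Σπ = 6·7/2 = 21 (π permutes [6]); Σa = 2+4+5+3+1+5 = 20; disp = 21−20 = 1.

1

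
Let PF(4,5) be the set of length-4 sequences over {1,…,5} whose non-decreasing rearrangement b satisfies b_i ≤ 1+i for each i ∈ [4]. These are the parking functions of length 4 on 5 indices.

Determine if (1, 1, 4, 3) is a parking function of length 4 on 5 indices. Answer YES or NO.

Sorted: b = (1, 1, 3, 4).
  b_1=1 ≤ 2
  b_2=1 ≤ 3
  b_3=3 ≤ 4
  b_4=4 ≤ 5
All bounds hold ⇒ YES

YES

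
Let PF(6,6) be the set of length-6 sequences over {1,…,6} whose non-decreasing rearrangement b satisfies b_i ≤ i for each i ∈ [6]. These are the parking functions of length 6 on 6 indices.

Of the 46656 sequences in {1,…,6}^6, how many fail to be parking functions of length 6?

29849

#PF = 1·7^5 = 1×16807 = 16807 [KW]
E.g. (4,4,6,1,6,4) → sorted (1,4,4,4,6,6): b_2=4>2, not a PF.
6^6 − 16807 = 46656 − 16807 = 29849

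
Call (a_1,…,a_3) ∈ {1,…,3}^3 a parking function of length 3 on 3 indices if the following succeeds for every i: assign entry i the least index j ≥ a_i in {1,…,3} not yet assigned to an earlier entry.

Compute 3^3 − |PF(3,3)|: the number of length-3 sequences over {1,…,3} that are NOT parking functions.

11

#PF = (3−3+1)·(3+1)^(3−1) = 1 · 16 = 16 (Pollak)
E.g. (1,3,3) → sorted (1,3,3): b_2=3>2, not a PF.
So 27 − 16 = 11 fail.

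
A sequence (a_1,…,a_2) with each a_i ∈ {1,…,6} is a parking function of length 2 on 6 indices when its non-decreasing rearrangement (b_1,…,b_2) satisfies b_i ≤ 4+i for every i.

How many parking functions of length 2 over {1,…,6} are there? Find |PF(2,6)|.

|PF(2,6)| = (6−2+1)·(6+1)^(2−1) = 5×7 = 35 [KW]
Example (5,4) → sorted (4,5): b_i ≤ 4+i ∀i, a PF.

35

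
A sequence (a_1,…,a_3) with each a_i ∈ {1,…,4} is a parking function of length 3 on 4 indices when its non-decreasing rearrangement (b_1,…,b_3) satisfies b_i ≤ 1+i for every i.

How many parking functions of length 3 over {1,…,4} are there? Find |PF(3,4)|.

50

#PF = 2·5^2 = 2×25 = 50 [KW]
Check (2,1,2) → sorted (1,2,2): b_i ≤ 1+i ∀i, a PF.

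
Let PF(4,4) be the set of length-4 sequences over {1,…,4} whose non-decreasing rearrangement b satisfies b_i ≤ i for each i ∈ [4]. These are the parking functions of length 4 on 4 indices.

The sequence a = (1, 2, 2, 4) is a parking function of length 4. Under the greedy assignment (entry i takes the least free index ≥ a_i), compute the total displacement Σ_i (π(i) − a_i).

Σπ = 4·5/2 = 10 (π permutes [4]); Σa = 1+2+2+4 = 9; disp = 10−9 = 1.

1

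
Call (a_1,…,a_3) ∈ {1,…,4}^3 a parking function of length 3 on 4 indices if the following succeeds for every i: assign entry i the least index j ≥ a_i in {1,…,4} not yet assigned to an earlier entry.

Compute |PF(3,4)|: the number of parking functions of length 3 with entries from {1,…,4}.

#PF = (4+1−3)·(4+1)^{3−1} = 2·25 = 50
E.g. (3,4,2) → sorted (2,3,4): b_i ≤ 1+i ∀i, a PF.

50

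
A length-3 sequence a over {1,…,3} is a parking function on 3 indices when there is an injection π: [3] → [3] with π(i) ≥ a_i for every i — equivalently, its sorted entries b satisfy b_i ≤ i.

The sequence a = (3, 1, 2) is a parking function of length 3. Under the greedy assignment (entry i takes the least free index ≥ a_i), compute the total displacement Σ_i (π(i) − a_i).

0

Σπ(i) = 1+…+3 = 6; Σa = 3+1+2 = 6; disp = 6−6 = 0.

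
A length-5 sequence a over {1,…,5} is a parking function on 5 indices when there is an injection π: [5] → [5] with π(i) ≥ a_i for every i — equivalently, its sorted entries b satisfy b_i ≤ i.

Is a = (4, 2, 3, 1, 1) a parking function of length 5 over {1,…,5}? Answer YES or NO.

YES

Rearranged: b = (1, 1, 2, 3, 4).
  b_1=1 ≤ 1
  b_2=1 ≤ 2
  b_3=2 ≤ 3
  b_4=3 ≤ 4
  b_5=4 ≤ 5
All bounds hold ⇒ YES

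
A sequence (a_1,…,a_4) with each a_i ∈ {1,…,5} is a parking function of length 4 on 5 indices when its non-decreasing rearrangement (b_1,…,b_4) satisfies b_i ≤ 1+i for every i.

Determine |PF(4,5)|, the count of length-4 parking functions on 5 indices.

432

#PF = (5−4+1)·(5+1)^(4−1) = 2 · 216 = 432
E.g. (1,5,1,3) → sorted (1,1,3,5): b_i ≤ 1+i ∀i, a PF.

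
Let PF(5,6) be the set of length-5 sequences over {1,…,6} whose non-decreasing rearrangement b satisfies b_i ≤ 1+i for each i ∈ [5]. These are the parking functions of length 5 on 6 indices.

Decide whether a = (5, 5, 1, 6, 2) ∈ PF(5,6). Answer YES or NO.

NO

Sorted: b = (1, 2, 5, 5, 6).
  b_1=1 ≤ 2
  b_2=2 ≤ 3
  b_3=5 > 4
  fails at i=3 ⇒ NO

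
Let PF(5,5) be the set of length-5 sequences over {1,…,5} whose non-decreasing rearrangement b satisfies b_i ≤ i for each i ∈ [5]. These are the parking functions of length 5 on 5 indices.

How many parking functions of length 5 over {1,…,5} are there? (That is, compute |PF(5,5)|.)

1296

Count = (5−5+1)·(5+1)^(5−1) = 1 · 1296 = 1296
Check (2,2,1,3,1) → sorted (1,1,2,2,3): b_i ≤ i ∀i, a PF.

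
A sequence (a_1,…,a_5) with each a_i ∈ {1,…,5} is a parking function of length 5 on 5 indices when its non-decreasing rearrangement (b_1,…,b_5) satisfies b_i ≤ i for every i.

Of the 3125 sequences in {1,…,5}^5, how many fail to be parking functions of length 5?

1829

Count = 1·6^4 = 1 · 1296 = 1296 (Pollak)
Example (5,1,4,3,4) → sorted (1,3,4,4,5): b_2=3>2, not a PF.
So 3125 − 1296 = 1829 fail.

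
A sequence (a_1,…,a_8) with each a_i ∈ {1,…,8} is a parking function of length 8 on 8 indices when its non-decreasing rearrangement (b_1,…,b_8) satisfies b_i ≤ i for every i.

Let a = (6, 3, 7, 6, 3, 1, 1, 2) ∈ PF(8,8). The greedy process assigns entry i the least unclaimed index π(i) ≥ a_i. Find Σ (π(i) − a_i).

Σπ(i) = 1+…+8 = 36; Σa = 6+3+7+6+3+1+1+2 = 29; disp = 36−29 = 7.

7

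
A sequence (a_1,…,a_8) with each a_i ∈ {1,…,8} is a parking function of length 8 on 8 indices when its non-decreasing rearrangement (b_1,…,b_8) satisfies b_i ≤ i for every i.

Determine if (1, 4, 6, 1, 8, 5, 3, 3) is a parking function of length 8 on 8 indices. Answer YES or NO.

Sorted: b = (1, 1, 3, 3, 4, 5, 6, 8).
  b_1=1 ≤ 1
  b_2=1 ≤ 2
  b_3=3 ≤ 3
  b_4=3 ≤ 4
  b_5=4 ≤ 5
  b_6=5 ≤ 6
  b_7=6 ≤ 7
  b_8=8 ≤ 8
All bounds hold ⇒ YES

YES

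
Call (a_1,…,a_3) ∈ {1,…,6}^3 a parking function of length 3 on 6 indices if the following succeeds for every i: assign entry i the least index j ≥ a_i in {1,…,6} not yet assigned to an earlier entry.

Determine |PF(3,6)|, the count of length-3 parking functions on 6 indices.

196

#PF = (6−3+1)·(6+1)^(3−1) = 4 · 49 = 196 (Pollak)
Example (6,5,2) → sorted (2,5,6): b_i ≤ 3+i ∀i, a PF.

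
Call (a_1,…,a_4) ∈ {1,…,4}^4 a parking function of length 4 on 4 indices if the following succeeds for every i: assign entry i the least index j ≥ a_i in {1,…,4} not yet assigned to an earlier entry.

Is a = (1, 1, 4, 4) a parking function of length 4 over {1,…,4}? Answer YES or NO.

NO

Rearranged: b = (1, 1, 4, 4).
  b_1=1 ≤ 1
  b_2=1 ≤ 2
  b_3=4 > 3
  fails at i=3 ⇒ NO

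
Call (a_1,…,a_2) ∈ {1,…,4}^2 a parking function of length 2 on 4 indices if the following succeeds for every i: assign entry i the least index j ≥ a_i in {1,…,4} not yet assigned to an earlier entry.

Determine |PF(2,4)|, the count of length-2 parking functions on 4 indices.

|PF| = (4−2+1)·(4+1)^(2−1) = 3 · 5 = 15 (Konheim–Weiss)
E.g. (2,4) → sorted (2,4): b_i ≤ 2+i ∀i, a PF.

15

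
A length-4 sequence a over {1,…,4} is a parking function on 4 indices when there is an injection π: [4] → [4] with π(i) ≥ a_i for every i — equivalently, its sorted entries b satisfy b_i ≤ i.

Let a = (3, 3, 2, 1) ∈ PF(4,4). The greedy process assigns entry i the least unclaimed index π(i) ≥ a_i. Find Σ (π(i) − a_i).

1

Σπ(i) = 1+…+4 = 10; Σa = 3+3+2+1 = 9; disp = 10−9 = 1.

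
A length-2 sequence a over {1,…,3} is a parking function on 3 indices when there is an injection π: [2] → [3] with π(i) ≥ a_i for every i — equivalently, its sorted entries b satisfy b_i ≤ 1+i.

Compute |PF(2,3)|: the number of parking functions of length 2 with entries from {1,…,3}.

#PF = (3−2+1)·(3+1)^(2−1) = 2·4 = 8 [KW]
One tuple (1,2) → sorted (1,2): b_i ≤ 1+i ∀i, a PF.

8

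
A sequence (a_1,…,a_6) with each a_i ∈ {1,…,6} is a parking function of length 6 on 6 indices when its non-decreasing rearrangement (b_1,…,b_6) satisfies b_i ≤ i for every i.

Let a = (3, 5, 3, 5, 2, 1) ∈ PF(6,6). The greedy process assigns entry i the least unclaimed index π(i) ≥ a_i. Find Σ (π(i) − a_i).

Σπ = 6·7/2 = 21 (π permutes [6]); Σa = 3+5+3+5+2+1 = 19; disp = 21−19 = 2.

2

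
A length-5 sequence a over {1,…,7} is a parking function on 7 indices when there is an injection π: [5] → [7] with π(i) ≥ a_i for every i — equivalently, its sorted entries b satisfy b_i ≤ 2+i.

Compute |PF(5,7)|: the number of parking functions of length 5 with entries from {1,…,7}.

|PF(5,7)| = (8−5)·8^(5−1) = 3×4096 = 12288
Check (1,7,3,2,4) → sorted (1,2,3,4,7): b_i ≤ 2+i ∀i, a PF.

12288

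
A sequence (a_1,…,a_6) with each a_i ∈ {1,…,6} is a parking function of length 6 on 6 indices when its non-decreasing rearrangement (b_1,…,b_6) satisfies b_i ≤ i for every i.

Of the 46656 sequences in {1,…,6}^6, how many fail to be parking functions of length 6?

#PF = (6−6+1)·(6+1)^(6−1) = 1 · 16807 = 16807
One tuple (6,3,3,3,3,5) → sorted (3,3,3,3,5,6): b_1=3>1, not a PF.
6^6 − 16807 = 46656 − 16807 = 29849

29849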